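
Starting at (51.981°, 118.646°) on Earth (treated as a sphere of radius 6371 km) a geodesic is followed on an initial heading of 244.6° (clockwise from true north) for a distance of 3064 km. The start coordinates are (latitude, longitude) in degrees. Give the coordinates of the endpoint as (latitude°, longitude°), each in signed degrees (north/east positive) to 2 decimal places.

35.19°, 87.90°

Angular distance δ = d/R = 3064/6371 = 0.48093 rad; initial bearing θ = 4.2691 rad.
sin φ₂ = sin φ₁ cos δ + cos φ₁ sin δ cos θ = (0.7878)(0.8866) + (0.6159)(0.4626)(-0.4289) = 0.5762, so φ₂ = 35.19°.
Δλ = atan2(sin θ sin δ cos φ₁, cos δ − sin φ₁ sin φ₂) = atan2(-0.2574, 0.4326) = -30.751°.
λ₂ = 118.646° − 30.751° = 87.90°.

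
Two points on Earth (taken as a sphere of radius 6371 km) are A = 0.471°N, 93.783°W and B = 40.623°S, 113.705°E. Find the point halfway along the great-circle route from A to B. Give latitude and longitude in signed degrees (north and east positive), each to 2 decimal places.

Central angle δ = 2.3167 rad. Interpolating on the sphere with fraction f = 0.5:
P = [sin((1−f)δ)·A + sin(fδ)·B] / sin δ = 1.2474·A + 1.2474·B in Cartesian coordinates,
giving P = (-0.4629, -0.3777, -0.8019), i.e. latitude -53.31°, longitude -140.79°.

-53.31°, -140.79°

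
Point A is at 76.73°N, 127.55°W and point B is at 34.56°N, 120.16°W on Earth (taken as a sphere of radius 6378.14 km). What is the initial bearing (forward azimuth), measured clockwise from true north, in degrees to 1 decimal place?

Δλ = 7.390° = 0.1290 rad.
y = sin Δλ · cos φ₂ = (0.1286)(0.8235) = 0.1059
x = cos φ₁ sin φ₂ − sin φ₁ cos φ₂ cos Δλ = (0.2295)(0.5673) − (0.9733)(0.8235)(0.9917) = -0.6647
θ = atan2(y, x) = 170.95°, so the bearing is 170.9°.

170.9°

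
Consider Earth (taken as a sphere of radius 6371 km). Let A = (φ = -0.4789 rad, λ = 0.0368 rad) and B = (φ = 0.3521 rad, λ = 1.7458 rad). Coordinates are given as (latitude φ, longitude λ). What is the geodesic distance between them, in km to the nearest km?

With latitudes φ₁ = -27.439°, φ₂ = 20.174° and longitude difference Δλ = 97.918°:
cos c = sin φ₁ sin φ₂ + cos φ₁ cos φ₂ cos Δλ = (-0.4608)(0.3449) + (0.8875)(0.9387)(-0.1378) = -0.27368,
so c = arccos(-0.27368) = 1.84802 rad.
Distance = R·c = 6371 × 1.8480 ≈ 11774 km.

11774 km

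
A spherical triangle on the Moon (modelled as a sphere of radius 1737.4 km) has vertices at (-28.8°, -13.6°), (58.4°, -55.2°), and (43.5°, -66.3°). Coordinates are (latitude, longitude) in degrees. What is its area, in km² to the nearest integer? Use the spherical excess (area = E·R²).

Side lengths (central angles): a = 0.2864, b = 1.5172, c = 1.6378 rad; semiperimeter s = 1.7207.
By l'Huilier's theorem, tan(E/4) = √[tan(s/2) tan((s−a)/2) tan((s−b)/2) tan((s−c)/2)], giving spherical excess E = 0.2617 rad.
Area = E·R² = 0.2617 × (1737.4)² ≈ 789925 km².

789925 km²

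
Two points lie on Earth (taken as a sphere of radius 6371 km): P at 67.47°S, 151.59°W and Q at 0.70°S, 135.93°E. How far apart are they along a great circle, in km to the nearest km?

9199 km

With latitudes φ₁ = -67.470°, φ₂ = -0.700° and longitude difference Δλ = -72.480°:
Haversine: a = sin²(Δφ/2) + cos φ₁ cos φ₂ sin²(Δλ/2) = 0.3028 + (0.3832)(0.9999)(0.3495) = 0.43669.
Central angle c = 2·arcsin(√a) = 1.44383 rad.
Distance = R·c = 6371 × 1.4438 ≈ 9199 km.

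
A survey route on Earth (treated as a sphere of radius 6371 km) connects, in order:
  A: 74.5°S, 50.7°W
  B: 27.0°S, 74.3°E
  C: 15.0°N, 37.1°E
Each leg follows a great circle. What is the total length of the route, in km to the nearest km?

14219 km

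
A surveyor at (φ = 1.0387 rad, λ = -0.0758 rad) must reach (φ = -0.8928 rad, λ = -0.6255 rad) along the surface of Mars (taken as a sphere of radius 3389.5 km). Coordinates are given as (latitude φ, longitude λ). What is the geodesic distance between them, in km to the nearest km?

6718 km

With latitudes φ₁ = 59.513°, φ₂ = -51.154° and longitude difference Δλ = -31.495°:
cos c = sin φ₁ sin φ₂ + cos φ₁ cos φ₂ cos Δλ = (0.8617)(-0.7788) + (0.5073)(0.6272)(0.8527) = -0.39981,
so c = arccos(-0.39981) = 1.98211 rad.
Distance = R·c = 3389.5 × 1.9821 ≈ 6718 km.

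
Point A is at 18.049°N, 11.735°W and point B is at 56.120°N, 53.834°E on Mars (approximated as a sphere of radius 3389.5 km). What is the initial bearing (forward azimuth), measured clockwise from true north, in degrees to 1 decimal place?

With φ₁ = 0.3150, φ₂ = 0.9795, Δλ = 1.1444 rad, the forward-azimuth formula gives
θ = atan2( sin Δλ cos φ₂ , cos φ₁ sin φ₂ − sin φ₁ cos φ₂ cos Δλ ) = atan2(0.5075, 0.7179) = 35.26°.
So the initial bearing is 35.3°.

35.3°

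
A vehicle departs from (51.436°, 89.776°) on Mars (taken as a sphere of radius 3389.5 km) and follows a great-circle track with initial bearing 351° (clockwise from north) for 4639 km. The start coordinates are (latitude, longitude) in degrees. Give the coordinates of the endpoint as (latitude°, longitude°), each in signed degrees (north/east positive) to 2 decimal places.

Angular distance δ = d/R = 4639/3389.5 = 1.36864 rad; initial bearing θ = 6.1261 rad.
sin φ₂ = sin φ₁ cos δ + cos φ₁ sin δ cos θ = (0.7819)(0.2008) + (0.6234)(0.9796)(0.9877) = 0.7602, so φ₂ = 49.48°.
Δλ = atan2(sin θ sin δ cos φ₁, cos δ − sin φ₁ sin φ₂) = atan2(-0.0955, -0.3936) = -166.357°.
λ₂ = 89.776° − 166.357° = -76.58°.

49.48°, -76.58°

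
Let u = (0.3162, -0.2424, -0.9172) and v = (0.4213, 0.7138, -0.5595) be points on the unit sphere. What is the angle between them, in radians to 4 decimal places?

1.0777 rad

u·v = 0.4734; |u| = 1.0000, |v| = 1.0000.
cos θ = (u·v)/(|u||v|) = 0.4734, so θ = 1.0777 rad.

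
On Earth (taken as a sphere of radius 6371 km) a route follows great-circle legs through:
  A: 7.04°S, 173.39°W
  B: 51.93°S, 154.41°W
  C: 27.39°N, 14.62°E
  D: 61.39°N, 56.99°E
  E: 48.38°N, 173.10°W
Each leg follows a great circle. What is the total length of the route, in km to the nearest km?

34345 km

Leg A→B: central angle 0.8296 rad, distance 5285.2 km.
Leg B→C: central angle 2.6898 rad, distance 17136.7 km.
Leg C→D: central angle 0.7699 rad, distance 4905.0 km.
Leg D→E: central angle 1.1015 rad, distance 7017.8 km.
Total: 5285.2 + 17136.7 + 4905.0 + 7017.8 ≈ 34345 km.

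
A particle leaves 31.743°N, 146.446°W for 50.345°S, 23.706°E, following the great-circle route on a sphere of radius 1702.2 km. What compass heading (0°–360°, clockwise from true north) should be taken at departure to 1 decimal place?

Δλ = 170.152° = 2.9697 rad.
y = sin Δλ · cos φ₂ = (0.1710)(0.6382) = 0.1091
x = cos φ₁ sin φ₂ − sin φ₁ cos φ₂ cos Δλ = (0.8504)(-0.7699) − (0.5261)(0.6382)(-0.9853) = -0.3239
θ = atan2(y, x) = 161.38°, so the bearing is 161.4°.

161.4°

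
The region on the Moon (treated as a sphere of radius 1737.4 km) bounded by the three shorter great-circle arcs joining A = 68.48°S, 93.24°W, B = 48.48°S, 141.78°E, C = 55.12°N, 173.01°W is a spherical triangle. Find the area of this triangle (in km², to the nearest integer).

5223653 km²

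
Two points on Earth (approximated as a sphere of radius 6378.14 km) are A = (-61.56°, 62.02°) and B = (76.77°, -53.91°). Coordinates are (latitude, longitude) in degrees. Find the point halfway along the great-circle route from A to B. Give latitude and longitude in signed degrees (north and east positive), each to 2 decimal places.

Central angle δ = 2.6990 rad. Interpolating on the sphere with fraction f = 0.5:
P = [sin((1−f)δ)·A + sin(fδ)·B] / sin δ = 2.2779·A + 2.2779·B in Cartesian coordinates,
giving P = (0.8160, 0.5367, 0.2144), i.e. latitude 12.38°, longitude 33.33°.

12.38°, 33.33°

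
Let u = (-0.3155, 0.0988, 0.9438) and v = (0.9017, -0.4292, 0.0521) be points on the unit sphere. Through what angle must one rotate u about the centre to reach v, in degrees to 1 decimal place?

106.1°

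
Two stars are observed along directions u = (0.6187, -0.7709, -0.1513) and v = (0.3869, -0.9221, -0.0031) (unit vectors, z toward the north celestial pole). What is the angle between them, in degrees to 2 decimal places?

18.06°

u·v = 0.9507; |u| = 1.0000, |v| = 1.0000.
cos θ = (u·v)/(|u||v|) = 0.9507, so θ = 18.06°.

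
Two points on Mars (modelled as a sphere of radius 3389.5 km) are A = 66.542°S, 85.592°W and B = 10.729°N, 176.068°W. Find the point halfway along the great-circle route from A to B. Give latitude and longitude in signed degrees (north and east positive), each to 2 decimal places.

-34.67°, -153.95°

Central angle δ = 1.7457 rad. Interpolating on the sphere with fraction f = 0.5:
P = [sin((1−f)δ)·A + sin(fδ)·B] / sin δ = 0.7780·A + 0.7780·B in Cartesian coordinates,
giving P = (-0.7388, -0.3612, -0.5689), i.e. latitude -34.67°, longitude -153.95°.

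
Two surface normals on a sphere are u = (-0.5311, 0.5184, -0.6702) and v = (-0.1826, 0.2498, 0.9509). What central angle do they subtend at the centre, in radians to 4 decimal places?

1.9942 rad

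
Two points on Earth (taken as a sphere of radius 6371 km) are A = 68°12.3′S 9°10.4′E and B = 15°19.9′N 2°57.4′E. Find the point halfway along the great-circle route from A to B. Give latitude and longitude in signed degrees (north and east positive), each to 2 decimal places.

-26.46°, 4.68°

Central angle δ = 1.4601 rad. Interpolating on the sphere with fraction f = 0.5:
P = [sin((1−f)δ)·A + sin(fδ)·B] / sin δ = 0.6710·A + 0.6710·B in Cartesian coordinates,
giving P = (0.8922, 0.0731, -0.4456), i.e. latitude -26.46°, longitude 4.68°.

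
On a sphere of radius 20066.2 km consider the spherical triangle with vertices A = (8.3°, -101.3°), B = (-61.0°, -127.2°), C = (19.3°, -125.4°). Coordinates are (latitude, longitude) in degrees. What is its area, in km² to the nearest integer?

Side lengths (central angles): a = 1.4017, b = 0.4505, c = 1.2606 rad; semiperimeter s = 1.5564.
By l'Huilier's theorem, tan(E/4) = √[tan(s/2) tan((s−a)/2) tan((s−b)/2) tan((s−c)/2)], giving spherical excess E = 0.3345 rad.
Area = E·R² = 0.3345 × (20066.2)² ≈ 134673701 km².

134673701 km²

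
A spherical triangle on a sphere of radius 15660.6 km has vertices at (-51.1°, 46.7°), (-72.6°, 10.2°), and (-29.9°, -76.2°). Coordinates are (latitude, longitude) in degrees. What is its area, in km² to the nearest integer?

35398080 km²

Side lengths (central angles): a = 1.0565, b = 1.4784, c = 0.4655 rad; semiperimeter s = 1.5002.
By l'Huilier's theorem, tan(E/4) = √[tan(s/2) tan((s−a)/2) tan((s−b)/2) tan((s−c)/2)], giving spherical excess E = 0.1443 rad.
Area = E·R² = 0.1443 × (15660.6)² ≈ 35398080 km².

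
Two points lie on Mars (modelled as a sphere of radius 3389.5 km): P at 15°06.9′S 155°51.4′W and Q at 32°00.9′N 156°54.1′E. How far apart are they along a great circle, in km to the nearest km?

3864 km

In radians: φ₁ = -0.2638, φ₂ = 0.5588, Δλ = -47.242° = -0.8245 rad.
cos c = sin φ₁ sin φ₂ + cos φ₁ cos φ₂ cos Δλ = (-0.2608)(0.5301) + (0.9654)(0.8479)(0.6789) = 0.41750,
so c = arccos(0.41750) = 1.14011 rad.
Distance = R·c = 3389.5 × 1.1401 ≈ 3864 km.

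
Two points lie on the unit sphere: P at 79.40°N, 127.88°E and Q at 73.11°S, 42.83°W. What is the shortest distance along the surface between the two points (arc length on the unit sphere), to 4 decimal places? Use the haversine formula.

Let φ₁ = 1.3858 rad, φ₂ = -1.2760 rad, and Δλ = -2.9795 rad.
Haversine: a = sin²(Δφ/2) + cos φ₁ cos φ₂ sin²(Δλ/2) = 0.9435 + (0.1840)(0.2905)(0.9934) = 0.99664.
Central angle c = 2·arcsin(√a) = 3.02559 rad.
On the unit sphere the arc length equals the central angle: 3.0256.

3.0256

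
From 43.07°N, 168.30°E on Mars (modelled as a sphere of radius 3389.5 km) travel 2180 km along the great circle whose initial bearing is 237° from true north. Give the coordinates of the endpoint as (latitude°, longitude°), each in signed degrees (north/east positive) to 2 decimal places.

17.93°, 136.39°

Angular distance δ = d/R = 2180/3389.5 = 0.64316 rad; initial bearing θ = 4.1364 rad.
sin φ₂ = sin φ₁ cos δ + cos φ₁ sin δ cos θ = (0.6829)(0.8002) + (0.7305)(0.5997)(-0.5446) = 0.3078, so φ₂ = 17.93°.
Δλ = atan2(sin θ sin δ cos φ₁, cos δ − sin φ₁ sin φ₂) = atan2(-0.3674, 0.5900) = -31.914°.
λ₂ = 168.300° − 31.914° = 136.39°.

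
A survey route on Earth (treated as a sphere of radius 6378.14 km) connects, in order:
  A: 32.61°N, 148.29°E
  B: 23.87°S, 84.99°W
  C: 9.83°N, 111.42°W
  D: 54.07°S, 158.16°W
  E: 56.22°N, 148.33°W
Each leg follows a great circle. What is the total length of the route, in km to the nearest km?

Leg A→B: central angle 2.3167 rad, distance 14776.4 km.
Leg B→C: central angle 0.7410 rad, distance 4726.4 km.
Leg C→D: central angle 1.3099 rad, distance 8354.4 km.
Leg D→E: central angle 1.9300 rad, distance 12310.0 km.
Total: 14776.4 + 4726.4 + 8354.4 + 12310.0 ≈ 40167 km.

40167 km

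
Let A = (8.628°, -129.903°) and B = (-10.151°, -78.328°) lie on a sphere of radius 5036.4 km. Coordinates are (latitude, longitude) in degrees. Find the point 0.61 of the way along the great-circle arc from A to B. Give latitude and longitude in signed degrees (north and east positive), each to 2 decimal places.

The central angle between A and B is δ = 0.9540 rad.
With f = 0.61, the slerp weights are sin((1−f)δ)/sin δ = 0.4457 and sin(fδ)/sin δ = 0.6738.
Weighted sum of the unit vectors: (0.4457)·(-0.6342,-0.7585,0.1500) + (0.6738)·(0.1991,-0.9640,-0.1762) = (-0.1485, -0.9876, -0.0519).
Converting back: φ = atan2(z, √(x²+y²)) = -2.97°, λ = atan2(y, x) = -98.55°.

-2.97°, -98.55°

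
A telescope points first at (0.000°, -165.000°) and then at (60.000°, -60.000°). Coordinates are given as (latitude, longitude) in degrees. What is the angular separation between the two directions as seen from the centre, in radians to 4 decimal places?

In radians: φ₁ = 0.0000, φ₂ = 1.0472, Δλ = 105.000° = 1.8326 rad.
Haversine: a = sin²(Δφ/2) + cos φ₁ cos φ₂ sin²(Δλ/2) = 0.2500 + (1.0000)(0.5000)(0.6294) = 0.56470.
Central angle c = 2·arcsin(√a) = 1.70057 rad.
So the angular separation is 1.7006 rad.

1.7006 rad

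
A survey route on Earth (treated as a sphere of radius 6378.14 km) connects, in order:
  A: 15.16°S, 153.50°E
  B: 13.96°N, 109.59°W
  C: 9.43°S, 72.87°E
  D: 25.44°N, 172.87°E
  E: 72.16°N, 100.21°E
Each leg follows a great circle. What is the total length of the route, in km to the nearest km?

48821 km

Leg A→B: central angle 1.7475 rad, distance 11145.8 km.
Leg B→C: central angle 3.0521 rad, distance 19466.4 km.
Leg C→D: central angle 1.7978 rad, distance 11466.7 km.
Leg D→E: central angle 1.0571 rad, distance 6742.6 km.
Total: 11145.8 + 19466.4 + 11466.7 + 6742.6 ≈ 48821 km.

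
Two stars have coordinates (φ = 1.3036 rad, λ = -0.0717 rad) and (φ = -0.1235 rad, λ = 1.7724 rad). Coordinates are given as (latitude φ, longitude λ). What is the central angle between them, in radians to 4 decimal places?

With latitudes φ₁ = 74.691°, φ₂ = -7.076° and longitude difference Δλ = 105.659°:
Haversine: a = sin²(Δφ/2) + cos φ₁ cos φ₂ sin²(Δλ/2) = 0.4284 + (0.2640)(0.9924)(0.6350) = 0.59477.
Central angle c = 2·arcsin(√a) = 1.76149 rad.
So the angular separation is 1.7615 rad.

1.7615 rad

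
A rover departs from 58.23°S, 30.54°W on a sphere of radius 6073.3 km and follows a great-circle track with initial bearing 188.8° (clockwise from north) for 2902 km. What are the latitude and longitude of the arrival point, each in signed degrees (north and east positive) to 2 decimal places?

-83.83°, -71.45°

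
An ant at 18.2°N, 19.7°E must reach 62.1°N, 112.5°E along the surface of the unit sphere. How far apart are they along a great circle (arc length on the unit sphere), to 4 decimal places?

1.3137

In radians: φ₁ = 0.3176, φ₂ = 1.0838, Δλ = 92.800° = 1.6197 rad.
Haversine: a = sin²(Δφ/2) + cos φ₁ cos φ₂ sin²(Δλ/2) = 0.1397 + (0.9500)(0.4679)(0.5244) = 0.37284.
Central angle c = 2·arcsin(√a) = 1.31366 rad.
On the unit sphere the arc length equals the central angle: 1.3137.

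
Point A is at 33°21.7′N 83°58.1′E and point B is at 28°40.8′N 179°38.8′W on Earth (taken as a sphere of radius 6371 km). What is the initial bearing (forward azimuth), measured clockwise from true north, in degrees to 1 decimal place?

Δλ = 96.385° = 1.6822 rad.
y = sin Δλ · cos φ₂ = (0.9938)(0.8773) = 0.8719
x = cos φ₁ sin φ₂ − sin φ₁ cos φ₂ cos Δλ = (0.8352)(0.4799) − (0.5499)(0.8773)(-0.1112) = 0.4545
θ = atan2(y, x) = 62.47°, so the bearing is 62.5°.

62.5°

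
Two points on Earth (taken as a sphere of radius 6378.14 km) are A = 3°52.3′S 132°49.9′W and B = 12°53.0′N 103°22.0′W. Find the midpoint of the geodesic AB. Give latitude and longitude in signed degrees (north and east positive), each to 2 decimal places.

4.66°, -118.27°

The central angle between A and B is δ = 0.5886 rad.
With f = 0.5, the slerp weights are sin((1−f)δ)/sin δ = 0.5225 and sin(fδ)/sin δ = 0.5225.
Weighted sum of the unit vectors: (0.5225)·(-0.6783,-0.7317,-0.0675) + (0.5225)·(-0.2254,-0.9484,0.2230) = (-0.4721, -0.8778, 0.0812).
Converting back: φ = atan2(z, √(x²+y²)) = 4.66°, λ = atan2(y, x) = -118.27°.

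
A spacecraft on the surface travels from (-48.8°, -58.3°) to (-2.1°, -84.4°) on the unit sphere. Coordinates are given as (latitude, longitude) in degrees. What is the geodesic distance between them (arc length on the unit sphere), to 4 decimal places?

0.9037

With latitudes φ₁ = -48.800°, φ₂ = -2.100° and longitude difference Δλ = -26.100°:
cos c = sin φ₁ sin φ₂ + cos φ₁ cos φ₂ cos Δλ = (-0.7524)(-0.0366) + (0.6587)(0.9993)(0.8980) = 0.61870,
so c = arccos(0.61870) = 0.90372 rad.
On the unit sphere the arc length equals the central angle: 0.9037.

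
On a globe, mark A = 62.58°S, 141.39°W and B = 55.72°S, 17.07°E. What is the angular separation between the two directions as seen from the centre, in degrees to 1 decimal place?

60.5°

Let φ₁ = -1.0922 rad, φ₂ = -0.9725 rad, and Δλ = 2.7656 rad.
Haversine: a = sin²(Δφ/2) + cos φ₁ cos φ₂ sin²(Δλ/2) = 0.0036 + (0.4605)(0.5632)(0.9651) = 0.25390.
Central angle c = 2·arcsin(√a) = 1.05618 rad.
So the angular separation is 60.5°.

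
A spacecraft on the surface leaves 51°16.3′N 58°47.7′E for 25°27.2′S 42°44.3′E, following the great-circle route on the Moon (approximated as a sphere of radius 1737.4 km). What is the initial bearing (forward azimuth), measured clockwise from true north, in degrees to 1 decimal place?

194.8°

With φ₁ = 0.8949, φ₂ = -0.4442, Δλ = -0.2802 rad, the forward-azimuth formula gives
θ = atan2( sin Δλ cos φ₂ , cos φ₁ sin φ₂ − sin φ₁ cos φ₂ cos Δλ ) = atan2(-0.2497, -0.9458) = -165.21°.
Adding 360° brings this into [0°, 360°): 194.8°.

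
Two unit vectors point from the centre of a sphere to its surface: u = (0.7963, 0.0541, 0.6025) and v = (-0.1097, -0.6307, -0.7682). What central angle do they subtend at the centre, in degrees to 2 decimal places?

u·v = -0.5843; |u| = 1.0000, |v| = 1.0000.
cos θ = (u·v)/(|u||v|) = -0.5843, so θ = 125.76°.

125.76°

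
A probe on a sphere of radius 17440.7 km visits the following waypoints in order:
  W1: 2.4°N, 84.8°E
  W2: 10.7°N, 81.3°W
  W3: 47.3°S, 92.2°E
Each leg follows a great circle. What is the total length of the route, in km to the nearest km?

92518 km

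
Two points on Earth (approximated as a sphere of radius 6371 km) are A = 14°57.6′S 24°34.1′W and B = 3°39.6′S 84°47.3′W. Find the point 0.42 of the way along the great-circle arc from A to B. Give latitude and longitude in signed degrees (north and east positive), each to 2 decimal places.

Central angle δ = 1.0526 rad. Interpolating on the sphere with fraction f = 0.42:
P = [sin((1−f)δ)·A + sin(fδ)·B] / sin δ = 0.6599·A + 0.4925·B in Cartesian coordinates,
giving P = (0.6245, -0.7545, -0.2018), i.e. latitude -11.64°, longitude -50.39°.

-11.64°, -50.39°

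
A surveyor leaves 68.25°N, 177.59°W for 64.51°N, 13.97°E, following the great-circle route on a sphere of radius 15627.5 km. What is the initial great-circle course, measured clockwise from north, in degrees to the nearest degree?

With φ₁ = 1.1912, φ₂ = 1.1259, Δλ = -2.9398 rad, the forward-azimuth formula gives
θ = atan2( sin Δλ cos φ₂ , cos φ₁ sin φ₂ − sin φ₁ cos φ₂ cos Δλ ) = atan2(-0.0862, 0.7261) = -6.77°.
Adding 360° brings this into [0°, 360°): 353°.

353°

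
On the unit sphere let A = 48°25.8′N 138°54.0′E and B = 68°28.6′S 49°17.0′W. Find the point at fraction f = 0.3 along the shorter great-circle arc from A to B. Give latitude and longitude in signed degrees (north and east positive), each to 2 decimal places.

The central angle between A and B is δ = 2.7846 rad.
With f = 0.3, the slerp weights are sin((1−f)δ)/sin δ = 2.6588 and sin(fδ)/sin δ = 2.1217.
Weighted sum of the unit vectors: (2.6588)·(-0.5000,0.4362,0.7481) + (2.1217)·(0.2393,-0.2781,-0.9303) = (-0.8217, 0.5698, 0.0154).
Converting back: φ = atan2(z, √(x²+y²)) = 0.88°, λ = atan2(y, x) = 145.26°.

0.88°, 145.26°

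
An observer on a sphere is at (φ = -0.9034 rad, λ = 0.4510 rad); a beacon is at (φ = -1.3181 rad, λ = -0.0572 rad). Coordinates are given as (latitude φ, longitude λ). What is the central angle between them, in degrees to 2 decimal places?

26.40°

With latitudes φ₁ = -51.761°, φ₂ = -75.522° and longitude difference Δλ = -29.118°:
cos c = sin φ₁ sin φ₂ + cos φ₁ cos φ₂ cos Δλ = (-0.7854)(-0.9682) + (0.6189)(0.2500)(0.8736) = 0.89568,
so c = arccos(0.89568) = 0.46084 rad.
So the angular separation is 26.40°.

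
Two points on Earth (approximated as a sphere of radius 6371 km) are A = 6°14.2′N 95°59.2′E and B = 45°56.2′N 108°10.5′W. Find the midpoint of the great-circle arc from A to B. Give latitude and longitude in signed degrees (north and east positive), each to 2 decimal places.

Central angle δ = 2.1564 rad. Interpolating on the sphere with fraction f = 0.5:
P = [sin((1−f)δ)·A + sin(fδ)·B] / sin δ = 1.0573·A + 1.0573·B in Cartesian coordinates,
giving P = (-0.3390, 0.3467, 0.8746), i.e. latitude 61.00°, longitude 134.36°.

61.00°, 134.36°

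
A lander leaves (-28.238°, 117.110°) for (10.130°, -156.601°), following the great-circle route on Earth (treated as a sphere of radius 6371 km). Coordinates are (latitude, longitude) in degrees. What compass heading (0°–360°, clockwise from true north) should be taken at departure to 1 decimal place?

Δλ = 86.289° = 1.5060 rad.
y = sin Δλ · cos φ₂ = (0.9979)(0.9844) = 0.9823
x = cos φ₁ sin φ₂ − sin φ₁ cos φ₂ cos Δλ = (0.8810)(0.1759) − (-0.4731)(0.9844)(0.0647) = 0.1851
θ = atan2(y, x) = 79.33°, so the bearing is 79.3°.

79.3°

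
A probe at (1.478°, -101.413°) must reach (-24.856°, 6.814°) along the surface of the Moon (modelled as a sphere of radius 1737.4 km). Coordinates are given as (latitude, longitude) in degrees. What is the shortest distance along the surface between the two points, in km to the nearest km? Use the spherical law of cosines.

In radians: φ₁ = 0.0258, φ₂ = -0.4338, Δλ = 108.227° = 1.8889 rad.
cos c = sin φ₁ sin φ₂ + cos φ₁ cos φ₂ cos Δλ = (0.0258)(-0.4203) + (0.9997)(0.9074)(-0.3128) = -0.29456,
so c = arccos(-0.29456) = 1.86979 rad.
Distance = R·c = 1737.4 × 1.8698 ≈ 3249 km.

3249 km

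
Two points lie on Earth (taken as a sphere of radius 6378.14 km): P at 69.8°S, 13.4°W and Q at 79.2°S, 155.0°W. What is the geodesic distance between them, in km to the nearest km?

Let φ₁ = -1.2182 rad, φ₂ = -1.3823 rad, and Δλ = -2.4714 rad.
cos c = sin φ₁ sin φ₂ + cos φ₁ cos φ₂ cos Δλ = (-0.9385)(-0.9823) + (0.3453)(0.1874)(-0.7837) = 0.87116,
so c = arccos(0.87116) = 0.51323 rad.
Distance = R·c = 6378.14 × 0.5132 ≈ 3273 km.

3273 km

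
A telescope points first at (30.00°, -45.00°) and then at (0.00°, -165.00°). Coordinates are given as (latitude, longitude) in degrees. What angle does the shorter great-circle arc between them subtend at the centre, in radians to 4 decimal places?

In radians: φ₁ = 0.5236, φ₂ = 0.0000, Δλ = -120.000° = -2.0944 rad.
Haversine: a = sin²(Δφ/2) + cos φ₁ cos φ₂ sin²(Δλ/2) = 0.0670 + (0.8660)(1.0000)(0.7500) = 0.71651.
Central angle c = 2·arcsin(√a) = 2.01863 rad.
So the angular separation is 2.0186 rad.

2.0186 rad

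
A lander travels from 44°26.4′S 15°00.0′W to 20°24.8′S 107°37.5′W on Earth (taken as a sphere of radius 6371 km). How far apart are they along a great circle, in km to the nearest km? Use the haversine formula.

8636 km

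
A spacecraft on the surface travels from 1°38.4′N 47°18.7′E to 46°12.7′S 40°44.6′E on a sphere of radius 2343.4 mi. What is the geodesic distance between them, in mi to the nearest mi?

1971 mi

In radians: φ₁ = 0.0286, φ₂ = -0.8065, Δλ = -6.568° = -0.1146 rad.
cos c = sin φ₁ sin φ₂ + cos φ₁ cos φ₂ cos Δλ = (0.0286)(-0.7219) + (0.9996)(0.6920)(0.9934) = 0.66651,
so c = arccos(0.66651) = 0.84128 rad.
Distance = R·c = 2343.4 × 0.8413 ≈ 1971 mi.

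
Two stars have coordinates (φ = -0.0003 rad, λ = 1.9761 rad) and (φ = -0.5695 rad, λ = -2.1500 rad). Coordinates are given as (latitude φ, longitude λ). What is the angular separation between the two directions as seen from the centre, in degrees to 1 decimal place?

117.8°

Let φ₁ = -0.0003 rad, φ₂ = -0.5695 rad, and Δλ = 2.1571 rad.
Haversine: a = sin²(Δφ/2) + cos φ₁ cos φ₂ sin²(Δλ/2) = 0.0788 + (1.0000)(0.8422)(0.7766) = 0.73289.
Central angle c = 2·arcsin(√a) = 2.05532 rad.
So the angular separation is 117.8°.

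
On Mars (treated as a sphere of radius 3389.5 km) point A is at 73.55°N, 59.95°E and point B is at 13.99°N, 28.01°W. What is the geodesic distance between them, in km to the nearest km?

4497 km

Let φ₁ = 1.2837 rad, φ₂ = 0.2442 rad, and Δλ = -1.5352 rad.
cos c = sin φ₁ sin φ₂ + cos φ₁ cos φ₂ cos Δλ = (0.9591)(0.2418) + (0.2832)(0.9703)(0.0356) = 0.24164,
so c = arccos(0.24164) = 1.32674 rad.
Distance = R·c = 3389.5 × 1.3267 ≈ 4497 km.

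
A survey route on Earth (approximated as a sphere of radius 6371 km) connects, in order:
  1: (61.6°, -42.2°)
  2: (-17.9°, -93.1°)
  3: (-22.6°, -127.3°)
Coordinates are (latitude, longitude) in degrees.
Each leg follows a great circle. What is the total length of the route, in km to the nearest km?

13509 km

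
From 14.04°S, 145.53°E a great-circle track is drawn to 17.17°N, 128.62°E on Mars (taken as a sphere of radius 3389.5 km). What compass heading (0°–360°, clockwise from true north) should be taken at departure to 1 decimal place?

331.3°

Δλ = -16.910° = -0.2951 rad.
y = sin Δλ · cos φ₂ = (-0.2909)(0.9554) = -0.2779
x = cos φ₁ sin φ₂ − sin φ₁ cos φ₂ cos Δλ = (0.9701)(0.2952) − (-0.2426)(0.9554)(0.9568) = 0.5082
θ = atan2(y, x) = -28.67°; adding 360° gives 331.3°.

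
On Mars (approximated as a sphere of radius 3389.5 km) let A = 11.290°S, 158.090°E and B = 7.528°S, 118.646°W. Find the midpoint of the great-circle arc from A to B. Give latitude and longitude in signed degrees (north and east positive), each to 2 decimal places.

-12.50°, -160.00°

Central angle δ = 1.4307 rad. Interpolating on the sphere with fraction f = 0.5:
P = [sin((1−f)δ)·A + sin(fδ)·B] / sin δ = 0.6624·A + 0.6624·B in Cartesian coordinates,
giving P = (-0.9174, -0.3339, -0.2164), i.e. latitude -12.50°, longitude -160.00°.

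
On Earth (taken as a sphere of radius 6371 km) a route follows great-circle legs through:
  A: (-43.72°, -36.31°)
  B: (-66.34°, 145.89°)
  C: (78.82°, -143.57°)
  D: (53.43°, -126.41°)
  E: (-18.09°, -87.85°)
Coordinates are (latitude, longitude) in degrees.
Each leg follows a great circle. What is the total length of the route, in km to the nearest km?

Leg A→B: central angle 1.2205 rad, distance 7775.5 km.
Leg B→C: central angle 2.6314 rad, distance 16764.5 km.
Leg C→D: central angle 0.4550 rad, distance 2898.7 km.
Leg D→E: central angle 1.3761 rad, distance 8767.0 km.
Total: 7775.5 + 16764.5 + 2898.7 + 8767.0 ≈ 36206 km.

36206 km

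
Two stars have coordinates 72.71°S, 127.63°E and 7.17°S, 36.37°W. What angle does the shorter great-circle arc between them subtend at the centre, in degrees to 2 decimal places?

99.46°

In radians: φ₁ = -1.2690, φ₂ = -0.1251, Δλ = -164.000° = -2.8623 rad.
Haversine: a = sin²(Δφ/2) + cos φ₁ cos φ₂ sin²(Δλ/2) = 0.2930 + (0.2972)(0.9922)(0.9806) = 0.58214.
Central angle c = 2·arcsin(√a) = 1.73583 rad.
So the angular separation is 99.46°.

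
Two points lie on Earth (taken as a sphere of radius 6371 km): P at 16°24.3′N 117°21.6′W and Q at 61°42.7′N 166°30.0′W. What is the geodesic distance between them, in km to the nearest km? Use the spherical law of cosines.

In radians: φ₁ = 0.2863, φ₂ = 1.0771, Δλ = -49.140° = -0.8577 rad.
cos c = sin φ₁ sin φ₂ + cos φ₁ cos φ₂ cos Δλ = (0.2824)(0.8806) + (0.9593)(0.4739)(0.6542) = 0.54611,
so c = arccos(0.54611) = 0.99308 rad.
Distance = R·c = 6371 × 0.9931 ≈ 6327 km.

6327 km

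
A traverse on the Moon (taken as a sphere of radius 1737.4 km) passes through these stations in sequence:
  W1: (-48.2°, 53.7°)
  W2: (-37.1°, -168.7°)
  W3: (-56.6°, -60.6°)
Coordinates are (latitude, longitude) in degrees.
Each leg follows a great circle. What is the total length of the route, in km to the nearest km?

Leg W1→W2: central angle 1.5137 rad, distance 2629.8 km.
Leg W2→W3: central angle 1.1948 rad, distance 2075.9 km.
Total: 2629.8 + 2075.9 ≈ 4706 km.

4706 km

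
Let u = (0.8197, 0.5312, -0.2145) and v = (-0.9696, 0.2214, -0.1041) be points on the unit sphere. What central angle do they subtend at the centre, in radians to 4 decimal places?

u·v = -0.6548; |u| = 1.0000, |v| = 1.0000.
cos θ = (u·v)/(|u||v|) = -0.6548, so θ = 2.2847 rad.

2.2847 rad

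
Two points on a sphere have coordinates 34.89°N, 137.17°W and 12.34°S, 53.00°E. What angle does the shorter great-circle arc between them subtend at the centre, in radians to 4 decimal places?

With latitudes φ₁ = 34.890°, φ₂ = -12.340° and longitude difference Δλ = -169.830°:
Haversine: a = sin²(Δφ/2) + cos φ₁ cos φ₂ sin²(Δλ/2) = 0.1605 + (0.8203)(0.9769)(0.9921) = 0.95548.
Central angle c = 2·arcsin(√a) = 2.71639 rad.
So the angular separation is 2.7164 rad.

2.7164 rad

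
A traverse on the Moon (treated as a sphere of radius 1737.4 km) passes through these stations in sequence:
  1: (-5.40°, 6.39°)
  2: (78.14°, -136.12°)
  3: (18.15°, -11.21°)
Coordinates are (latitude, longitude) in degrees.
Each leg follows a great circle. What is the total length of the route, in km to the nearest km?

Leg 1→2: central angle 1.8281 rad, distance 3176.1 km.
Leg 2→3: central angle 1.3765 rad, distance 2391.5 km.
Total: 3176.1 + 2391.5 ≈ 5568 km.

5568 km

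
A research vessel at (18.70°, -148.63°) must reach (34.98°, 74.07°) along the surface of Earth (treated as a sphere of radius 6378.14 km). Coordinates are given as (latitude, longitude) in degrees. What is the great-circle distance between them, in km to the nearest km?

12550 km

In radians: φ₁ = 0.3264, φ₂ = 0.6105, Δλ = -137.300° = -2.3963 rad.
cos c = sin φ₁ sin φ₂ + cos φ₁ cos φ₂ cos Δλ = (0.3206)(0.5733) + (0.9472)(0.8194)(-0.7349) = -0.38656,
so c = arccos(-0.38656) = 1.96770 rad.
Distance = R·c = 6378.14 × 1.9677 ≈ 12550 km.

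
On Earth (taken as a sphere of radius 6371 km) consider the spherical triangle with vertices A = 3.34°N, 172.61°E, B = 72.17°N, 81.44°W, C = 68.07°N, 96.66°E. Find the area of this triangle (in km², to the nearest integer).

25688501 km²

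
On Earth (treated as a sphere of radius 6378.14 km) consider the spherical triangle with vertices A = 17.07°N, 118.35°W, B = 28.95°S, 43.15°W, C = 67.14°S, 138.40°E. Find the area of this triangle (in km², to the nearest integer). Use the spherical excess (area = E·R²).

68590213 km²

Side lengths (central angles): a = 1.4644, b = 1.9344, c = 1.4991 rad; semiperimeter s = 2.4489.
By l'Huilier's theorem, tan(E/4) = √[tan(s/2) tan((s−a)/2) tan((s−b)/2) tan((s−c)/2)], giving spherical excess E = 1.6861 rad.
Area = E·R² = 1.6861 × (6378.14)² ≈ 68590213 km².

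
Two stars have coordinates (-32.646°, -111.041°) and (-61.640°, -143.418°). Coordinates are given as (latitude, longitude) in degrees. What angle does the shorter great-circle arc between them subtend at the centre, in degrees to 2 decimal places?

35.66°

With latitudes φ₁ = -32.646°, φ₂ = -61.640° and longitude difference Δλ = -32.377°:
cos c = sin φ₁ sin φ₂ + cos φ₁ cos φ₂ cos Δλ = (-0.5394)(-0.8800) + (0.8420)(0.4750)(0.8445) = 0.81249,
so c = arccos(0.81249) = 0.62238 rad.
So the angular separation is 35.66°.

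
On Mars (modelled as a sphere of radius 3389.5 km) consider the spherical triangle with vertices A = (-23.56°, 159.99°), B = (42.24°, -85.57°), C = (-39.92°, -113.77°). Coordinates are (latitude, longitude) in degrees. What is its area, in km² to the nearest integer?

Side lengths (central angles): a = 1.5017, b = 1.2634, c = 2.1525 rad; semiperimeter s = 2.4588.
By l'Huilier's theorem, tan(E/4) = √[tan(s/2) tan((s−a)/2) tan((s−b)/2) tan((s−c)/2)], giving spherical excess E = 1.4933 rad.
Area = E·R² = 1.4933 × (3389.5)² ≈ 17156295 km².

17156295 km²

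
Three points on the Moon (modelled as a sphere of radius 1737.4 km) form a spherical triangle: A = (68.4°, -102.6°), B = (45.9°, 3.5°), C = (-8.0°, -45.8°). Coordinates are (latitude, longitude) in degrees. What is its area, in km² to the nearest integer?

Side lengths (central angles): a = 1.2138, b = 1.5005, c = 0.9315 rad; semiperimeter s = 1.8229.
By l'Huilier's theorem, tan(E/4) = √[tan(s/2) tan((s−a)/2) tan((s−b)/2) tan((s−c)/2)], giving spherical excess E = 0.7027 rad.
Area = E·R² = 0.7027 × (1737.4)² ≈ 2121103 km².

2121103 km²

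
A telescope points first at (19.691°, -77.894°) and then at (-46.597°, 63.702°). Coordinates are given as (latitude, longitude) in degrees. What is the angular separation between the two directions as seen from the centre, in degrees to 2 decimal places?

In radians: φ₁ = 0.3437, φ₂ = -0.8133, Δλ = 141.596° = 2.4713 rad.
Haversine: a = sin²(Δφ/2) + cos φ₁ cos φ₂ sin²(Δλ/2) = 0.2989 + (0.9415)(0.6871)(0.8918) = 0.87589.
Central angle c = 2·arcsin(√a) = 2.42156 rad.
So the angular separation is 138.75°.

138.75°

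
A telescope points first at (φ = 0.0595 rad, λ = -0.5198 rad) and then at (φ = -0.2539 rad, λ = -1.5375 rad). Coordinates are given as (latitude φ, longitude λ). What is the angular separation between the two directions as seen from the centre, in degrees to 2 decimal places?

With latitudes φ₁ = 3.409°, φ₂ = -14.547° and longitude difference Δλ = -58.310°:
cos c = sin φ₁ sin φ₂ + cos φ₁ cos φ₂ cos Δλ = (0.0595)(-0.2512) + (0.9982)(0.9679)(0.5253) = 0.49265,
so c = arccos(0.49265) = 1.05567 rad.
So the angular separation is 60.49°.

60.49°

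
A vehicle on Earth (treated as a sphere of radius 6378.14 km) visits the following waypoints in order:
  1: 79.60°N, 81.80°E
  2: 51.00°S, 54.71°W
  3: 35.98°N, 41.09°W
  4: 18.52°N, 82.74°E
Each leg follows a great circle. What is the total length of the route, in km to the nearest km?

37803 km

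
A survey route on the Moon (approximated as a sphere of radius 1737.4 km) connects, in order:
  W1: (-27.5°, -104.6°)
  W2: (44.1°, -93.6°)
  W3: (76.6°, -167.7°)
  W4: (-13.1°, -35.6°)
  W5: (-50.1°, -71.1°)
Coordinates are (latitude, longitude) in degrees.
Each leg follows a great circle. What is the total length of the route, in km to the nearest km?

8334 km

Leg W1→W2: central angle 1.2620 rad, distance 2192.5 km.
Leg W2→W3: central angle 0.7633 rad, distance 1326.2 km.
Leg W3→W4: central angle 1.9518 rad, distance 3391.0 km.
Leg W4→W5: central angle 0.8196 rad, distance 1424.0 km.
Total: 2192.5 + 1326.2 + 3391.0 + 1424.0 ≈ 8334 km.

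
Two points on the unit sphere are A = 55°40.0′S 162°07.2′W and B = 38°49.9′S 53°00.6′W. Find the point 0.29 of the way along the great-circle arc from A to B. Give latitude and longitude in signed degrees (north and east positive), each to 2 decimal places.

Central angle δ = 1.1875 rad. Interpolating on the sphere with fraction f = 0.29:
P = [sin((1−f)δ)·A + sin(fδ)·B] / sin δ = 0.8052·A + 0.3640·B in Cartesian coordinates,
giving P = (-0.2616, -0.3659, -0.8931), i.e. latitude -63.27°, longitude -125.56°.

-63.27°, -125.56°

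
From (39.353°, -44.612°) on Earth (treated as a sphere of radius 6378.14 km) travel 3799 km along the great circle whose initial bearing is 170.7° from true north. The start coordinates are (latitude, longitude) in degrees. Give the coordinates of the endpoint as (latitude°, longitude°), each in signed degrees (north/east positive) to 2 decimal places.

Angular distance δ = d/R = 3799/6378.14 = 0.59563 rad; initial bearing θ = 2.9793 rad.
sin φ₂ = sin φ₁ cos δ + cos φ₁ sin δ cos θ = (0.6341)(0.8278) + (0.7733)(0.5610)(-0.9869) = 0.0968, so φ₂ = 5.55°.
Δλ = atan2(sin θ sin δ cos φ₁, cos δ − sin φ₁ sin φ₂) = atan2(0.0701, 0.7664) = 5.226°.
λ₂ = -44.612° + 5.226° = -39.39°.

5.55°, -39.39°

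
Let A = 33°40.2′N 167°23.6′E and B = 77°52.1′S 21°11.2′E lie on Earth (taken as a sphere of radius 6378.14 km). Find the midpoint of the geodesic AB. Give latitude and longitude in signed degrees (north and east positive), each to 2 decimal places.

-32.36°, 157.31°

The central angle between A and B is δ = 2.3287 rad.
With f = 0.5, the slerp weights are sin((1−f)δ)/sin δ = 1.2647 and sin(fδ)/sin δ = 1.2647.
Weighted sum of the unit vectors: (1.2647)·(-0.8122,0.1816,0.5544) + (1.2647)·(0.1960,0.0760,-0.9777) = (-0.7793, 0.3258, -0.5353).
Converting back: φ = atan2(z, √(x²+y²)) = -32.36°, λ = atan2(y, x) = 157.31°.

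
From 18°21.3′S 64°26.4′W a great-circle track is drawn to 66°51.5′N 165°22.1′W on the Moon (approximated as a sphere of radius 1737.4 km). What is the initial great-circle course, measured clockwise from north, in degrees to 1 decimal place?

335.6°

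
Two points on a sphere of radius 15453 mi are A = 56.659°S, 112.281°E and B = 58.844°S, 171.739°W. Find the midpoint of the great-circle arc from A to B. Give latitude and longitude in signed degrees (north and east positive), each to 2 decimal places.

-63.56°, 148.92°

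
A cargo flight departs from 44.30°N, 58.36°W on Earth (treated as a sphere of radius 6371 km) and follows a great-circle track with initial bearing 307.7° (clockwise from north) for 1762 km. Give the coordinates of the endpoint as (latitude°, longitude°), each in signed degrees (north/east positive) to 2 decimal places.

52.31°, -79.06°

Angular distance δ = d/R = 1762/6371 = 0.27657 rad; initial bearing θ = 5.3704 rad.
sin φ₂ = sin φ₁ cos δ + cos φ₁ sin δ cos θ = (0.6984)(0.9620) + (0.7157)(0.2731)(0.6115) = 0.7914, so φ₂ = 52.31°.
Δλ = atan2(sin θ sin δ cos φ₁, cos δ − sin φ₁ sin φ₂) = atan2(-0.1546, 0.4093) = -20.696°.
λ₂ = -58.360° − 20.696° = -79.06°.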